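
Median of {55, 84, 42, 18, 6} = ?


Sorted: 6, 18, 42, 55, 84
n = 5 (odd)
Middle value = 42

Median = 42


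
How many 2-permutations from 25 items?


P(25,2) = 25!/23!
= 15511210043330985984000000/25852016738884976640000
= 600

P(25,2) = 600


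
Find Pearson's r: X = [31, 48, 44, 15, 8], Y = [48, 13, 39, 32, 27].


Mean X = 29.2000, Mean Y = 31.8000
SD X = 15.663971, SD Y = 11.754148
Cov = -23.760000
r = -23.760000/(15.663971*11.754148) = -0.1290

r = -0.1290


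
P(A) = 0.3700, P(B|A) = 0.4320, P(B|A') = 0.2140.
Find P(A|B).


P(B) = P(B|A)*P(A) + P(B|A')*P(A')
= 0.4320*0.3700 + 0.2140*0.6300
= 0.159840 + 0.134820 = 0.294660
P(A|B) = 0.159840/0.294660 = 0.5425

P(A|B) = 0.5425


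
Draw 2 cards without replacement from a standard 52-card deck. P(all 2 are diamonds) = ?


P(all diamonds) = (13/52) × (12/51)
= 0.0588

P = 0.0588


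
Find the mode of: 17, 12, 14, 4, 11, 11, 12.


Frequencies: 4:1, 11:2, 12:2, 14:1, 17:1
Max frequency = 2
Mode = 11, 12

Mode = 11, 12


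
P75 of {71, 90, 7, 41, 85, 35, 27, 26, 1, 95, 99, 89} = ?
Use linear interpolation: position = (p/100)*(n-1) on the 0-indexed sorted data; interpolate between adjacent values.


Sorted: 1, 7, 26, 27, 35, 41, 71, 85, 89, 90, 95, 99
n = 12
Index = 75/100 * 11 = 8.2500
Lower = data[8] = 89, Upper = data[9] = 90
P75 = 89 + 0.2500*(1) = 89.2500

P75 = 89.2500


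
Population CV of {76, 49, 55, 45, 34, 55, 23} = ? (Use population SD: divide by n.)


Mean = 48.1429
SD = 15.6427
CV = (15.6427/48.1429)*100 = 32.4922%

CV = 32.4922%


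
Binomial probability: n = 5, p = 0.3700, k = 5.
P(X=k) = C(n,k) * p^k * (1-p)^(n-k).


C(5,5) = 1
p^5 = 0.006934
(1-p)^0 = 1.000000
P = 1 * 0.006934 * 1.000000 = 0.0069

P(X=5) = 0.0069


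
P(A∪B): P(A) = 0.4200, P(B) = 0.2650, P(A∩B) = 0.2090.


P(A∪B) = 0.4200 + 0.2650 - 0.2090
= 0.6850 - 0.2090
= 0.4760

P(A∪B) = 0.4760


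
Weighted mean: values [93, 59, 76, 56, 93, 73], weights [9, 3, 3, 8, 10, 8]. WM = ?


Numerator = 93*9 + 59*3 + 76*3 + 56*8 + 93*10 + 73*8 = 3204
Denominator = 9 + 3 + 3 + 8 + 10 + 8 = 41
WM = 3204/41 = 78.1463

WM = 78.1463


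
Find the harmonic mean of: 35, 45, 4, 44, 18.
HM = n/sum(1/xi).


Sum of reciprocals = 1/35 + 1/45 + 1/4 + 1/44 + 1/18 = 0.379076
HM = 5/0.379076 = 13.1900

HM = 13.1900


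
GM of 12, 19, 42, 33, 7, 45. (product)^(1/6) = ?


Product = 12 × 19 × 42 × 33 × 7 × 45 = 99542520
GM = 99542520^(1/6) = 21.5279

GM = 21.5279


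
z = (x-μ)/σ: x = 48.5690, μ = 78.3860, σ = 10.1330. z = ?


z = (48.5690 - 78.3860)/10.1330
= -29.8170/10.1330
= -2.9426

z = -2.9426


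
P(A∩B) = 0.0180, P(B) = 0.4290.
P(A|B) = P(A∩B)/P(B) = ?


P(A|B) = 0.0180/0.4290 = 0.0420

P(A|B) = 0.0420


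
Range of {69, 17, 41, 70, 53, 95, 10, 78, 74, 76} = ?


Max = 95, Min = 10
Range = 95 - 10 = 85

Range = 85


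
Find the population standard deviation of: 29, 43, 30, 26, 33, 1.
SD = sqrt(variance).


Mean = 27.0000
Variance = 163.6667
SD = sqrt(163.6667) = 12.7932

SD = 12.7932


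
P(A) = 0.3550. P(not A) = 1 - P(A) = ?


P(not A) = 1 - 0.3550 = 0.6450

P(not A) = 0.6450


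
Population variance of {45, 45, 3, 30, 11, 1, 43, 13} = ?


Mean = 23.8750
Squared deviations: 446.2656, 446.2656, 435.7656, 37.5156, 165.7656, 523.2656, 365.7656, 118.2656
Sum = 2538.8750
Variance = 2538.8750/8 = 317.3594

Variance = 317.3594


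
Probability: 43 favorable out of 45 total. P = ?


P = 43/45 = 0.9556

P = 0.9556


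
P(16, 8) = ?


P(16,8) = 16!/8!
= 20922789888000/40320
= 518918400

P(16,8) = 518918400


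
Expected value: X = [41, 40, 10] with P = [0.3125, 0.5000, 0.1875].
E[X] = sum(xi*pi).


E[X] = 41*0.3125 + 40*0.5000 + 10*0.1875
= 12.8125 + 20.0000 + 1.8750
= 34.6875

E[X] = 34.6875


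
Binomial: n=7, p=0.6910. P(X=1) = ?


C(7,1) = 7
p^1 = 0.691000
(1-p)^6 = 0.000870
P = 7 * 0.691000 * 0.000870 = 0.0042

P(X=1) = 0.0042


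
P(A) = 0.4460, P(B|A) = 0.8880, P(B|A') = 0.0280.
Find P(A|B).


P(B) = P(B|A)*P(A) + P(B|A')*P(A')
= 0.8880*0.4460 + 0.0280*0.5540
= 0.396048 + 0.015512 = 0.411560
P(A|B) = 0.396048/0.411560 = 0.9623

P(A|B) = 0.9623


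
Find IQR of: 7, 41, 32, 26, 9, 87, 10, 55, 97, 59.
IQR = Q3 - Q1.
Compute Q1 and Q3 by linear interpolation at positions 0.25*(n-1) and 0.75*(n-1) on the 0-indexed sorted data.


Sorted: 7, 9, 10, 26, 32, 41, 55, 59, 87, 97
Q1 (25th %ile) = 14.0000
Q3 (75th %ile) = 58.0000
IQR = 58.0000 - 14.0000 = 44.0000

IQR = 44.0000


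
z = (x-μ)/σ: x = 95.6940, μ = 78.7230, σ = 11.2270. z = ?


z = (95.6940 - 78.7230)/11.2270
= 16.9710/11.2270
= 1.5116

z = 1.5116


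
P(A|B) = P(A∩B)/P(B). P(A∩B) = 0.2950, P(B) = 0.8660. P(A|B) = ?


P(A|B) = 0.2950/0.8660 = 0.3406

P(A|B) = 0.3406


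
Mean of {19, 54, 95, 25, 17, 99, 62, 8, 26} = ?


Sum = 19 + 54 + 95 + 25 + 17 + 99 + 62 + 8 + 26 = 405
n = 9
Mean = 405/9 = 45.0000

Mean = 45.0000


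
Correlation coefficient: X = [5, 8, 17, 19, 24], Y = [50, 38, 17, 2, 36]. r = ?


Mean X = 14.6000, Mean Y = 28.6000
SD X = 7.059745, SD Y = 16.989408
Cov = -68.560000
r = -68.560000/(7.059745*16.989408) = -0.5716

r = -0.5716


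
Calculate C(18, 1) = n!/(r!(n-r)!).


C(18,1) = 18!/(1! × 17!)
= 6402373705728000/(1 × 355687428096000)
= 18

C(18,1) = 18


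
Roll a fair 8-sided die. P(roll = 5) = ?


Favorable outcomes (roll = 5): 1
Total outcomes = 8
P = 1/8 = 0.1250

P = 0.1250


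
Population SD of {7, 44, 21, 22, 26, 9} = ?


Mean = 21.5000
Variance = 148.9167
SD = sqrt(148.9167) = 12.2031

SD = 12.2031


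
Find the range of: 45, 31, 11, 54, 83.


Max = 83, Min = 11
Range = 83 - 11 = 72

Range = 72


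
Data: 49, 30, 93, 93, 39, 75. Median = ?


Sorted: 30, 39, 49, 75, 93, 93
n = 6 (even)
Middle values: 49 and 75
Median = (49+75)/2 = 62.0000

Median = 62.0000


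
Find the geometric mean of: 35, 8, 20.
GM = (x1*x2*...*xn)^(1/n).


Product = 35 × 8 × 20 = 5600
GM = 5600^(1/3) = 17.7581

GM = 17.7581


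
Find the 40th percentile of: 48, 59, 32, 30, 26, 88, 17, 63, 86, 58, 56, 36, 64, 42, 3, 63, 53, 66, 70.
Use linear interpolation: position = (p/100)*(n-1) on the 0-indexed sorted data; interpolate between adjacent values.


Sorted: 3, 17, 26, 30, 32, 36, 42, 48, 53, 56, 58, 59, 63, 63, 64, 66, 70, 86, 88
n = 19
Index = 40/100 * 18 = 7.2000
Lower = data[7] = 48, Upper = data[8] = 53
P40 = 48 + 0.2000*(5) = 49.0000

P40 = 49.0000


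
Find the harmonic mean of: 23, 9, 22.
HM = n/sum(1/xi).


Sum of reciprocals = 1/23 + 1/9 + 1/22 = 0.200044
HM = 3/0.200044 = 14.9967

HM = 14.9967


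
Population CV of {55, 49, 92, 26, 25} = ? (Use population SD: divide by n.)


Mean = 49.4000
SD = 24.4508
CV = (24.4508/49.4000)*100 = 49.4955%

CV = 49.4955%


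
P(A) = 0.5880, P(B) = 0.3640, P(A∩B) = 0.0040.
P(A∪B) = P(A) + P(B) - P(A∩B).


P(A∪B) = 0.5880 + 0.3640 - 0.0040
= 0.9520 - 0.0040
= 0.9480

P(A∪B) = 0.9480


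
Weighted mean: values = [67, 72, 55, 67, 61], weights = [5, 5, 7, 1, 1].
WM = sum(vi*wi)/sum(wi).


Numerator = 67*5 + 72*5 + 55*7 + 67*1 + 61*1 = 1208
Denominator = 5 + 5 + 7 + 1 + 1 = 19
WM = 1208/19 = 63.5789

WM = 63.5789


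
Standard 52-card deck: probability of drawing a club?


13 clubs in 52 cards
P = 13/52 = 0.2500

P = 0.2500


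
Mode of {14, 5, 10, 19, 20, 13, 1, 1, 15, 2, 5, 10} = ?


Frequencies: 1:2, 2:1, 5:2, 10:2, 13:1, 14:1, 15:1, 19:1, 20:1
Max frequency = 2
Mode = 1, 5, 10

Mode = 1, 5, 10


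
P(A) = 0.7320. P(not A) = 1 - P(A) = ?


P(not A) = 1 - 0.7320 = 0.2680

P(not A) = 0.2680


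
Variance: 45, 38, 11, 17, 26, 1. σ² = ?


Mean = 23.0000
Squared deviations: 484.0000, 225.0000, 144.0000, 36.0000, 9.0000, 484.0000
Sum = 1382.0000
Variance = 1382.0000/6 = 230.3333

Variance = 230.3333


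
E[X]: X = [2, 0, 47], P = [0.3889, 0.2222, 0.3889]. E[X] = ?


E[X] = 2*0.3889 + 0*0.2222 + 47*0.3889
= 0.7778 + 0 + 18.2783
= 19.0561

E[X] = 19.0561


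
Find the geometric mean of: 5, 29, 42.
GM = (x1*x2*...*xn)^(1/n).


Product = 5 × 29 × 42 = 6090
GM = 6090^(1/3) = 18.2616

GM = 18.2616


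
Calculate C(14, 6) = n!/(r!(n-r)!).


C(14,6) = 14!/(6! × 8!)
= 87178291200/(720 × 40320)
= 3003

C(14,6) = 3003


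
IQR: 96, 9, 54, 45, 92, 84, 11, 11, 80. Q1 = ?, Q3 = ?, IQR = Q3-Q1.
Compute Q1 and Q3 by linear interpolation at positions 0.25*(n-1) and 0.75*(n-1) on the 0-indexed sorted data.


Sorted: 9, 11, 11, 45, 54, 80, 84, 92, 96
Q1 (25th %ile) = 11.0000
Q3 (75th %ile) = 84.0000
IQR = 84.0000 - 11.0000 = 73.0000

IQR = 73.0000


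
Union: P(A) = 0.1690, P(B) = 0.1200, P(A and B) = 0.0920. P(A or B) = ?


P(A∪B) = 0.1690 + 0.1200 - 0.0920
= 0.2890 - 0.0920
= 0.1970

P(A∪B) = 0.1970


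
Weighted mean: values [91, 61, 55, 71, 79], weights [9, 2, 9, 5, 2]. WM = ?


Numerator = 91*9 + 61*2 + 55*9 + 71*5 + 79*2 = 1949
Denominator = 9 + 2 + 9 + 5 + 2 = 27
WM = 1949/27 = 72.1852

WM = 72.1852


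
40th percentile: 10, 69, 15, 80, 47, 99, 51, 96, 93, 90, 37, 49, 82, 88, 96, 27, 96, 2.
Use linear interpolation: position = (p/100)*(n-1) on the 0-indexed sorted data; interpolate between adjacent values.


Sorted: 2, 10, 15, 27, 37, 47, 49, 51, 69, 80, 82, 88, 90, 93, 96, 96, 96, 99
n = 18
Index = 40/100 * 17 = 6.8000
Lower = data[6] = 49, Upper = data[7] = 51
P40 = 49 + 0.8000*(2) = 50.6000

P40 = 50.6000


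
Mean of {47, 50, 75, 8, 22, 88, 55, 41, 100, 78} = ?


Sum = 47 + 50 + 75 + 8 + 22 + 88 + 55 + 41 + 100 + 78 = 564
n = 10
Mean = 564/10 = 56.4000

Mean = 56.4000


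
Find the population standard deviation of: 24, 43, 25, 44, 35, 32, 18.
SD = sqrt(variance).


Mean = 31.5714
Variance = 83.1020
SD = sqrt(83.1020) = 9.1160

SD = 9.1160


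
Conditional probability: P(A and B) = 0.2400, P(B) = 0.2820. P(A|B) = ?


P(A|B) = 0.2400/0.2820 = 0.8511

P(A|B) = 0.8511


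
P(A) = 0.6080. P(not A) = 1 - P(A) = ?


P(not A) = 1 - 0.6080 = 0.3920

P(not A) = 0.3920


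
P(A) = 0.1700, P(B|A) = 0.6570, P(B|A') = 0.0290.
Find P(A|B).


P(B) = P(B|A)*P(A) + P(B|A')*P(A')
= 0.6570*0.1700 + 0.0290*0.8300
= 0.111690 + 0.024070 = 0.135760
P(A|B) = 0.111690/0.135760 = 0.8227

P(A|B) = 0.8227


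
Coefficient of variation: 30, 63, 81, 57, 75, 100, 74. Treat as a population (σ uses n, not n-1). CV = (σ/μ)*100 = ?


Mean = 68.5714
SD = 20.2333
CV = (20.2333/68.5714)*100 = 29.5069%

CV = 29.5069%


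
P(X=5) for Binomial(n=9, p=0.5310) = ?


C(9,5) = 126
p^5 = 0.042216
(1-p)^4 = 0.048383
P = 126 * 0.042216 * 0.048383 = 0.2574

P(X=5) = 0.2574


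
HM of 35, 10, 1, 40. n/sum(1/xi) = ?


Sum of reciprocals = 1/35 + 1/10 + 1/1 + 1/40 = 1.153571
HM = 4/1.153571 = 3.4675

HM = 3.4675


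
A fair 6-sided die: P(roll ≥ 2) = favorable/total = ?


Favorable outcomes (roll ≥ 2): 5
Total outcomes = 6
P = 5/6 = 0.8333

P = 0.8333


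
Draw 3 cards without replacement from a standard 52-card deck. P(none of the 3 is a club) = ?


P(no clubs) = (39/52) × (38/51) × (37/50)
= 0.4135

P = 0.4135


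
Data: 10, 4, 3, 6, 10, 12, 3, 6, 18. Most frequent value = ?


Frequencies: 3:2, 4:1, 6:2, 10:2, 12:1, 18:1
Max frequency = 2
Mode = 3, 6, 10

Mode = 3, 6, 10


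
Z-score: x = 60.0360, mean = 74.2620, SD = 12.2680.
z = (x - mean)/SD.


z = (60.0360 - 74.2620)/12.2680
= -14.2260/12.2680
= -1.1596

z = -1.1596


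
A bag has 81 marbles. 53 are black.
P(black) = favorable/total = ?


P = 53/81 = 0.6543

P = 0.6543


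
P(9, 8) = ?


P(9,8) = 9!/1!
= 362880/1
= 362880

P(9,8) = 362880


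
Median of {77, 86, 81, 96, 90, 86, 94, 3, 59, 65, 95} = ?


Sorted: 3, 59, 65, 77, 81, 86, 86, 90, 94, 95, 96
n = 11 (odd)
Middle value = 86

Median = 86


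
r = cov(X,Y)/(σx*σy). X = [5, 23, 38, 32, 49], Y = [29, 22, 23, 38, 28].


Mean X = 29.4000, Mean Y = 28.0000
SD X = 14.840485, SD Y = 5.692100
Cov = -0.600000
r = -0.600000/(14.840485*5.692100) = -0.0071

r = -0.0071


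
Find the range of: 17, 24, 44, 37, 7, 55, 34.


Max = 55, Min = 7
Range = 55 - 7 = 48

Range = 48


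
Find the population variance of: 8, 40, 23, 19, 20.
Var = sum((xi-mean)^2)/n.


Mean = 22.0000
Squared deviations: 196.0000, 324.0000, 1.0000, 9.0000, 4.0000
Sum = 534.0000
Variance = 534.0000/5 = 106.8000

Variance = 106.8000


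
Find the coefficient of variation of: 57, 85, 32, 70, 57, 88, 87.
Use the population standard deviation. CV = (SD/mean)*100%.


Mean = 68.0000
SD = 19.2428
CV = (19.2428/68.0000)*100 = 28.2982%

CV = 28.2982%


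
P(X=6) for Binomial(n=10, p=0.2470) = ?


C(10,6) = 210
p^6 = 0.000227
(1-p)^4 = 0.321499
P = 210 * 0.000227 * 0.321499 = 0.0153

P(X=6) = 0.0153


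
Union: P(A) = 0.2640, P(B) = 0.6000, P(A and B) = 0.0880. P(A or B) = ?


P(A∪B) = 0.2640 + 0.6000 - 0.0880
= 0.8640 - 0.0880
= 0.7760

P(A∪B) = 0.7760


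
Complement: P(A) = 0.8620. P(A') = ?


P(not A) = 1 - 0.8620 = 0.1380

P(not A) = 0.1380


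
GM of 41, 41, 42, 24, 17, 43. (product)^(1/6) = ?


Product = 41 × 41 × 42 × 24 × 17 × 43 = 1238641488
GM = 1238641488^(1/6) = 32.7711

GM = 32.7711


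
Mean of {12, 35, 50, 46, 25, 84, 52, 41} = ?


Sum = 12 + 35 + 50 + 46 + 25 + 84 + 52 + 41 = 345
n = 8
Mean = 345/8 = 43.1250

Mean = 43.1250


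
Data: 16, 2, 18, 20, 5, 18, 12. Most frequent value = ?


Frequencies: 2:1, 5:1, 12:1, 16:1, 18:2, 20:1
Max frequency = 2
Mode = 18

Mode = 18


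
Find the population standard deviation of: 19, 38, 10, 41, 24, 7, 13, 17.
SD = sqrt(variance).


Mean = 21.1250
Variance = 137.3594
SD = sqrt(137.3594) = 11.7200

SD = 11.7200


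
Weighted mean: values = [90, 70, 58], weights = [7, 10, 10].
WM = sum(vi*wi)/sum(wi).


Numerator = 90*7 + 70*10 + 58*10 = 1910
Denominator = 7 + 10 + 10 = 27
WM = 1910/27 = 70.7407

WM = 70.7407


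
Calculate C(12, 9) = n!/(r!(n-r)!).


C(12,9) = 12!/(9! × 3!)
= 479001600/(362880 × 6)
= 220

C(12,9) = 220


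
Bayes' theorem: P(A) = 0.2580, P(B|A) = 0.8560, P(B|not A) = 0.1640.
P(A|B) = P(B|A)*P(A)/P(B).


P(B) = P(B|A)*P(A) + P(B|A')*P(A')
= 0.8560*0.2580 + 0.1640*0.7420
= 0.220848 + 0.121688 = 0.342536
P(A|B) = 0.220848/0.342536 = 0.6447

P(A|B) = 0.6447


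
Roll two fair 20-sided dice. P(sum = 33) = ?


Total outcomes = 20×20 = 400
Favorable (sum = 33): 8
P = 8/400 = 0.0200

P = 0.0200


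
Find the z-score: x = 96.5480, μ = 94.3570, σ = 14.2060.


z = (96.5480 - 94.3570)/14.2060
= 2.1910/14.2060
= 0.1542

z = 0.1542


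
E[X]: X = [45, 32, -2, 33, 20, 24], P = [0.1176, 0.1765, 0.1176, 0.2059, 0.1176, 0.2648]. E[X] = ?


E[X] = 45*0.1176 + 32*0.1765 - 2*0.1176 + 33*0.2059 + 20*0.1176 + 24*0.2648
= 5.2920 + 5.6480 - 0.2352 + 6.7947 + 2.3520 + 6.3552
= 26.2067

E[X] = 26.2067


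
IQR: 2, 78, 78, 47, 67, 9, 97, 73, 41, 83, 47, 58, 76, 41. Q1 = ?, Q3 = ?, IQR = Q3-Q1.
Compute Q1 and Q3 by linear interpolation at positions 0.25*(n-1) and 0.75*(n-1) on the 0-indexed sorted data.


Sorted: 2, 9, 41, 41, 47, 47, 58, 67, 73, 76, 78, 78, 83, 97
Q1 (25th %ile) = 42.5000
Q3 (75th %ile) = 77.5000
IQR = 77.5000 - 42.5000 = 35.0000

IQR = 35.0000


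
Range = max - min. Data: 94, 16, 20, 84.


Max = 94, Min = 16
Range = 94 - 16 = 78

Range = 78


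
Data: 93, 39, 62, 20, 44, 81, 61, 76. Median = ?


Sorted: 20, 39, 44, 61, 62, 76, 81, 93
n = 8 (even)
Middle values: 61 and 62
Median = (61+62)/2 = 61.5000

Median = 61.5000


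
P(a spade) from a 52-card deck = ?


13 spades in 52 cards
P = 13/52 = 0.2500

P = 0.2500


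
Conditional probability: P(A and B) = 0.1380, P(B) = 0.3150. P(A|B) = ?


P(A|B) = 0.1380/0.3150 = 0.4381

P(A|B) = 0.4381


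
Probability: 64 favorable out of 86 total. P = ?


P = 64/86 = 0.7442

P = 0.7442


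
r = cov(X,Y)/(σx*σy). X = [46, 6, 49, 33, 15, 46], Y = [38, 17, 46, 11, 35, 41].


Mean X = 32.5000, Mean Y = 31.3333
SD X = 16.560495, SD Y = 12.814922
Cov = 128.000000
r = 128.000000/(16.560495*12.814922) = 0.6031

r = 0.6031


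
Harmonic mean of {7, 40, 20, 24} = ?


Sum of reciprocals = 1/7 + 1/40 + 1/20 + 1/24 = 0.259524
HM = 4/0.259524 = 15.4128

HM = 15.4128


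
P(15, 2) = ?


P(15,2) = 15!/13!
= 1307674368000/6227020800
= 210

P(15,2) = 210


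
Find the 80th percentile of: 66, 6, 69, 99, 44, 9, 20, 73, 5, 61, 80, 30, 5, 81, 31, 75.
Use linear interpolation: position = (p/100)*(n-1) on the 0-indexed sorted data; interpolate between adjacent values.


Sorted: 5, 5, 6, 9, 20, 30, 31, 44, 61, 66, 69, 73, 75, 80, 81, 99
n = 16
Index = 80/100 * 15 = 12.0000
Lower = data[12] = 75, Upper = data[13] = 80
P80 = 75 + 0*(5) = 75.0000

P80 = 75.0000


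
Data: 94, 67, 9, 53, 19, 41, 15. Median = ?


Sorted: 9, 15, 19, 41, 53, 67, 94
n = 7 (odd)
Middle value = 41

Median = 41


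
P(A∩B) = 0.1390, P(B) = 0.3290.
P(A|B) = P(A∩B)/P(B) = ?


P(A|B) = 0.1390/0.3290 = 0.4225

P(A|B) = 0.4225


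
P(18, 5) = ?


P(18,5) = 18!/13!
= 6402373705728000/6227020800
= 1028160

P(18,5) = 1028160


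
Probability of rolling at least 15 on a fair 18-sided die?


Favorable outcomes (roll ≥ 15): 4
Total outcomes = 18
P = 4/18 = 0.2222

P = 0.2222


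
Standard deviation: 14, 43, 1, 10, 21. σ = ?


Mean = 17.8000
Variance = 200.5600
SD = sqrt(200.5600) = 14.1619

SD = 14.1619


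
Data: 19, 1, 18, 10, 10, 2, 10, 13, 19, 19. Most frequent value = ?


Frequencies: 1:1, 2:1, 10:3, 13:1, 18:1, 19:3
Max frequency = 3
Mode = 10, 19

Mode = 10, 19


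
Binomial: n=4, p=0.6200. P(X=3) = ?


C(4,3) = 4
p^3 = 0.238328
(1-p)^1 = 0.380000
P = 4 * 0.238328 * 0.380000 = 0.3623

P(X=3) = 0.3623


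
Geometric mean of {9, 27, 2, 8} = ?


Product = 9 × 27 × 2 × 8 = 3888
GM = 3888^(1/4) = 7.8964

GM = 7.8964


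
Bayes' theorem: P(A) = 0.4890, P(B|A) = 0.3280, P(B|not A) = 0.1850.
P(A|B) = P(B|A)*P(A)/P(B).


P(B) = P(B|A)*P(A) + P(B|A')*P(A')
= 0.3280*0.4890 + 0.1850*0.5110
= 0.160392 + 0.094535 = 0.254927
P(A|B) = 0.160392/0.254927 = 0.6292

P(A|B) = 0.6292


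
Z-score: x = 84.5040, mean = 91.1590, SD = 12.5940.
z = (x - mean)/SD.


z = (84.5040 - 91.1590)/12.5940
= -6.6550/12.5940
= -0.5284

z = -0.5284


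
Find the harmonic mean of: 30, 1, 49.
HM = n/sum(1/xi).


Sum of reciprocals = 1/30 + 1/1 + 1/49 = 1.053741
HM = 3/1.053741 = 2.8470

HM = 2.8470


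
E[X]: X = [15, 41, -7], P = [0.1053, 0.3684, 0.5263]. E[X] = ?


E[X] = 15*0.1053 + 41*0.3684 - 7*0.5263
= 1.5795 + 15.1044 - 3.6841
= 12.9998

E[X] = 12.9998


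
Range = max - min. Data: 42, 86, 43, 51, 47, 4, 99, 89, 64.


Max = 99, Min = 4
Range = 99 - 4 = 95

Range = 95


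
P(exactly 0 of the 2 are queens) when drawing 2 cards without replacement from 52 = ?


Hypergeometric: P(X=0) = C(4,0)·C(48,2) / C(52,2)
= 1 × 1128 / 1326
= 1128/1326 = 0.8507

P = 0.8507


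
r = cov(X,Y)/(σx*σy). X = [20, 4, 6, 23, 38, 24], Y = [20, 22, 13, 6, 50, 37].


Mean X = 19.1667, Mean Y = 24.6667
SD X = 11.524129, SD Y = 14.761060
Cov = 109.222222
r = 109.222222/(11.524129*14.761060) = 0.6421

r = 0.6421


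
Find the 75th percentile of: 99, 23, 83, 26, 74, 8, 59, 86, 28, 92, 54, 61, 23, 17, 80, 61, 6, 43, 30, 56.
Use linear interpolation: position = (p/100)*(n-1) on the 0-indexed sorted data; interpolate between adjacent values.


Sorted: 6, 8, 17, 23, 23, 26, 28, 30, 43, 54, 56, 59, 61, 61, 74, 80, 83, 86, 92, 99
n = 20
Index = 75/100 * 19 = 14.2500
Lower = data[14] = 74, Upper = data[15] = 80
P75 = 74 + 0.2500*(6) = 75.5000

P75 = 75.5000


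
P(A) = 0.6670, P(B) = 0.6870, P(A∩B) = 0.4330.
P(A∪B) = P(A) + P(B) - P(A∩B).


P(A∪B) = 0.6670 + 0.6870 - 0.4330
= 1.3540 - 0.4330
= 0.9210

P(A∪B) = 0.9210


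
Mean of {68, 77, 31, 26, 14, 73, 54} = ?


Sum = 68 + 77 + 31 + 26 + 14 + 73 + 54 = 343
n = 7
Mean = 343/7 = 49.0000

Mean = 49.0000


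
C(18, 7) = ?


C(18,7) = 18!/(7! × 11!)
= 6402373705728000/(5040 × 39916800)
= 31824

C(18,7) = 31824


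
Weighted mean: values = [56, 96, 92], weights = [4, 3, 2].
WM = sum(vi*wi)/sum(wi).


Numerator = 56*4 + 96*3 + 92*2 = 696
Denominator = 4 + 3 + 2 = 9
WM = 696/9 = 77.3333

WM = 77.3333


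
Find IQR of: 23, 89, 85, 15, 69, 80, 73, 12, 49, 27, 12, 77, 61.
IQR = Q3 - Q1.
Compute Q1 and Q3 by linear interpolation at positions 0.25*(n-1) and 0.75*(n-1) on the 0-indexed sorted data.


Sorted: 12, 12, 15, 23, 27, 49, 61, 69, 73, 77, 80, 85, 89
Q1 (25th %ile) = 23.0000
Q3 (75th %ile) = 77.0000
IQR = 77.0000 - 23.0000 = 54.0000

IQR = 54.0000


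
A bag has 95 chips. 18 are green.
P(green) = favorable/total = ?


P = 18/95 = 0.1895

P = 0.1895


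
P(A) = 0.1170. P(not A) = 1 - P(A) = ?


P(not A) = 1 - 0.1170 = 0.8830

P(not A) = 0.8830


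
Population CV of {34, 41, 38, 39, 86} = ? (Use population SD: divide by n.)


Mean = 47.6000
SD = 19.3349
CV = (19.3349/47.6000)*100 = 40.6196%

CV = 40.6196%


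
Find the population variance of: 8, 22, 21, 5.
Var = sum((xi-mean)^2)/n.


Mean = 14.0000
Squared deviations: 36.0000, 64.0000, 49.0000, 81.0000
Sum = 230.0000
Variance = 230.0000/4 = 57.5000

Variance = 57.5000


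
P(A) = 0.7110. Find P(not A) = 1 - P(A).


P(not A) = 1 - 0.7110 = 0.2890

P(not A) = 0.2890


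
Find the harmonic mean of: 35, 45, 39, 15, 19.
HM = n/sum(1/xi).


Sum of reciprocals = 1/35 + 1/45 + 1/39 + 1/15 + 1/19 = 0.195733
HM = 5/0.195733 = 25.5450

HM = 25.5450


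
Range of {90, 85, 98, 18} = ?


Max = 98, Min = 18
Range = 98 - 18 = 80

Range = 80


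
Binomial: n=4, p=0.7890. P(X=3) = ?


C(4,3) = 4
p^3 = 0.491169
(1-p)^1 = 0.211000
P = 4 * 0.491169 * 0.211000 = 0.4145

P(X=3) = 0.4145


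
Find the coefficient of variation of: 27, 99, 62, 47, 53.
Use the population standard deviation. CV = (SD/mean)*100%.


Mean = 57.6000
SD = 23.6778
CV = (23.6778/57.6000)*100 = 41.1074%

CV = 41.1074%


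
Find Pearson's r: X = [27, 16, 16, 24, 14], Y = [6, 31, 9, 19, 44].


Mean X = 19.4000, Mean Y = 21.8000
SD X = 5.122499, SD Y = 14.133648
Cov = -48.120000
r = -48.120000/(5.122499*14.133648) = -0.6646

r = -0.6646


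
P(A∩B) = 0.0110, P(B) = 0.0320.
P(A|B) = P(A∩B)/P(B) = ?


P(A|B) = 0.0110/0.0320 = 0.3438

P(A|B) = 0.3438


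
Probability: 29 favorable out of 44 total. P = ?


P = 29/44 = 0.6591

P = 0.6591


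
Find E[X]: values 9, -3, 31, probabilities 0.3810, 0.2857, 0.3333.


E[X] = 9*0.3810 - 3*0.2857 + 31*0.3333
= 3.4290 - 0.8571 + 10.3323
= 12.9042

E[X] = 12.9042


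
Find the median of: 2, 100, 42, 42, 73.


Sorted: 2, 42, 42, 73, 100
n = 5 (odd)
Middle value = 42

Median = 42


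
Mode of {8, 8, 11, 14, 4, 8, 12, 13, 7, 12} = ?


Frequencies: 4:1, 7:1, 8:3, 11:1, 12:2, 13:1, 14:1
Max frequency = 3
Mode = 8

Mode = 8


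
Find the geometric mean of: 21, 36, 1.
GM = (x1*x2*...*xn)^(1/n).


Product = 21 × 36 × 1 = 756
GM = 756^(1/3) = 9.1098

GM = 9.1098


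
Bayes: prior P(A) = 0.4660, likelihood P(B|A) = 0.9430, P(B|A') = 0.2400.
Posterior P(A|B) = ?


P(B) = P(B|A)*P(A) + P(B|A')*P(A')
= 0.9430*0.4660 + 0.2400*0.5340
= 0.439438 + 0.128160 = 0.567598
P(A|B) = 0.439438/0.567598 = 0.7742

P(A|B) = 0.7742


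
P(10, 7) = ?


P(10,7) = 10!/3!
= 3628800/6
= 604800

P(10,7) = 604800


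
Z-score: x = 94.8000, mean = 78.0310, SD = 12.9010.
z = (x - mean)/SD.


z = (94.8000 - 78.0310)/12.9010
= 16.7690/12.9010
= 1.2998

z = 1.2998


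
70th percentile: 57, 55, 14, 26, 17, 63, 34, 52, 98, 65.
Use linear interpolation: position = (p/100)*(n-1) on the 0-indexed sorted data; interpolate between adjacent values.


Sorted: 14, 17, 26, 34, 52, 55, 57, 63, 65, 98
n = 10
Index = 70/100 * 9 = 6.3000
Lower = data[6] = 57, Upper = data[7] = 63
P70 = 57 + 0.3000*(6) = 58.8000

P70 = 58.8000


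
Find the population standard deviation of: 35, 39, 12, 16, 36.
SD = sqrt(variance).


Mean = 27.6000
Variance = 126.6400
SD = sqrt(126.6400) = 11.2534

SD = 11.2534


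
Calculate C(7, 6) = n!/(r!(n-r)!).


C(7,6) = 7!/(6! × 1!)
= 5040/(720 × 1)
= 7

C(7,6) = 7


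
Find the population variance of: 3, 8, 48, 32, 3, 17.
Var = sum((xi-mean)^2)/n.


Mean = 18.5000
Squared deviations: 240.2500, 110.2500, 870.2500, 182.2500, 240.2500, 2.2500
Sum = 1645.5000
Variance = 1645.5000/6 = 274.2500

Variance = 274.2500


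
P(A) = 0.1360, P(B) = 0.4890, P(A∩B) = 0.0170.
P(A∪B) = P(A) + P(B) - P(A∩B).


P(A∪B) = 0.1360 + 0.4890 - 0.0170
= 0.6250 - 0.0170
= 0.6080

P(A∪B) = 0.6080


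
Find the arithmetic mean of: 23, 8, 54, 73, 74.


Sum = 23 + 8 + 54 + 73 + 74 = 232
n = 5
Mean = 232/5 = 46.4000

Mean = 46.4000


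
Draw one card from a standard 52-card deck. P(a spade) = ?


13 spades in 52 cards
P = 13/52 = 0.2500

P = 0.2500


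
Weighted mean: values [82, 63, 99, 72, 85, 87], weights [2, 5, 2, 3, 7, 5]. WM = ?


Numerator = 82*2 + 63*5 + 99*2 + 72*3 + 85*7 + 87*5 = 1923
Denominator = 2 + 5 + 2 + 3 + 7 + 5 = 24
WM = 1923/24 = 80.1250

WM = 80.1250


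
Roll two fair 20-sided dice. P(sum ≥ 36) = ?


Total outcomes = 20×20 = 400
Favorable (sum ≥ 36): 15
P = 15/400 = 0.0375

P = 0.0375


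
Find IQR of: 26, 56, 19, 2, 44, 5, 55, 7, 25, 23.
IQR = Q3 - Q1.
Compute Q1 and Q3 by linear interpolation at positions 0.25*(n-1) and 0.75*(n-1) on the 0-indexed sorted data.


Sorted: 2, 5, 7, 19, 23, 25, 26, 44, 55, 56
Q1 (25th %ile) = 10.0000
Q3 (75th %ile) = 39.5000
IQR = 39.5000 - 10.0000 = 29.5000

IQR = 29.5000


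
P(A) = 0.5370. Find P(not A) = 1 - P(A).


P(not A) = 1 - 0.5370 = 0.4630

P(not A) = 0.4630


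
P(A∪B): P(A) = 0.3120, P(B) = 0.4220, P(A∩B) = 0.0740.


P(A∪B) = 0.3120 + 0.4220 - 0.0740
= 0.7340 - 0.0740
= 0.6600

P(A∪B) = 0.6600


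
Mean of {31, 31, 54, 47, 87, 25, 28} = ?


Sum = 31 + 31 + 54 + 47 + 87 + 25 + 28 = 303
n = 7
Mean = 303/7 = 43.2857

Mean = 43.2857


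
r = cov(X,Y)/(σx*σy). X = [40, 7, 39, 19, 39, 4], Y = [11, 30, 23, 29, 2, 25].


Mean X = 24.6667, Mean Y = 20.0000
SD X = 15.369523, SD Y = 10.165300
Cov = -114.000000
r = -114.000000/(15.369523*10.165300) = -0.7297

r = -0.7297


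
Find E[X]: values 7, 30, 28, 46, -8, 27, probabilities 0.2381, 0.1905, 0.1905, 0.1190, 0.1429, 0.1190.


E[X] = 7*0.2381 + 30*0.1905 + 28*0.1905 + 46*0.1190 - 8*0.1429 + 27*0.1190
= 1.6667 + 5.7150 + 5.3340 + 5.4740 - 1.1432 + 3.2130
= 20.2595

E[X] = 20.2595


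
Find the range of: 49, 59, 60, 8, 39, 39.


Max = 60, Min = 8
Range = 60 - 8 = 52

Range = 52


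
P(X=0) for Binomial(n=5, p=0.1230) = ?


C(5,0) = 1
p^0 = 1.000000
(1-p)^5 = 0.518798
P = 1 * 1.000000 * 0.518798 = 0.5188

P(X=0) = 0.5188


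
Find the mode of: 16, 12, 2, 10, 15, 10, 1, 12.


Frequencies: 1:1, 2:1, 10:2, 12:2, 15:1, 16:1
Max frequency = 2
Mode = 10, 12

Mode = 10, 12


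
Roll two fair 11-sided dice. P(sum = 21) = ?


Total outcomes = 11×11 = 121
Favorable (sum = 21): 2
P = 2/121 = 0.0165

P = 0.0165


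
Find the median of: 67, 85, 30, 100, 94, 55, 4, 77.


Sorted: 4, 30, 55, 67, 77, 85, 94, 100
n = 8 (even)
Middle values: 67 and 77
Median = (67+77)/2 = 72.0000

Median = 72.0000


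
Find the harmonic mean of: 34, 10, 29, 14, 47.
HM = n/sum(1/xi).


Sum of reciprocals = 1/34 + 1/10 + 1/29 + 1/14 + 1/47 = 0.256600
HM = 5/0.256600 = 19.4856

HM = 19.4856


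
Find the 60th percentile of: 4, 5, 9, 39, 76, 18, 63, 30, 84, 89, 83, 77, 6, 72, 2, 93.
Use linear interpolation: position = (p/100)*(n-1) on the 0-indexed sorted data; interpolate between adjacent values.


Sorted: 2, 4, 5, 6, 9, 18, 30, 39, 63, 72, 76, 77, 83, 84, 89, 93
n = 16
Index = 60/100 * 15 = 9.0000
Lower = data[9] = 72, Upper = data[10] = 76
P60 = 72 + 0*(4) = 72.0000

P60 = 72.0000


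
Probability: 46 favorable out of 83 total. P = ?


P = 46/83 = 0.5542

P = 0.5542


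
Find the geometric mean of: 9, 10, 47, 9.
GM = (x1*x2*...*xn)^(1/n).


Product = 9 × 10 × 47 × 9 = 38070
GM = 38070^(1/4) = 13.9684

GM = 13.9684


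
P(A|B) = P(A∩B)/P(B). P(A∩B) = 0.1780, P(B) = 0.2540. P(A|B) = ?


P(A|B) = 0.1780/0.2540 = 0.7008

P(A|B) = 0.7008


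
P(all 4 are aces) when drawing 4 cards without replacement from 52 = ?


P(all aces) = (4/52) × (3/51) × (2/50) × (1/49)
= 3.6938e-06

P = 3.6938e-06


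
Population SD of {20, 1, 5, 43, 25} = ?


Mean = 18.8000
Variance = 226.5600
SD = sqrt(226.5600) = 15.0519

SD = 15.0519


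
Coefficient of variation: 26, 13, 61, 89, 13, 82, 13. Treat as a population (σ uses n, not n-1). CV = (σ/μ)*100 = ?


Mean = 42.4286
SD = 31.5045
CV = (31.5045/42.4286)*100 = 74.2529%

CV = 74.2529%


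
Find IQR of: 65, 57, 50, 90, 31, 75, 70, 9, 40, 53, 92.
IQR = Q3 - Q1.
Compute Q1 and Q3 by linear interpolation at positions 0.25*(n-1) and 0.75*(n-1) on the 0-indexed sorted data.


Sorted: 9, 31, 40, 50, 53, 57, 65, 70, 75, 90, 92
Q1 (25th %ile) = 45.0000
Q3 (75th %ile) = 72.5000
IQR = 72.5000 - 45.0000 = 27.5000

IQR = 27.5000


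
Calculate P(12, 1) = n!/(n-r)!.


P(12,1) = 12!/11!
= 479001600/39916800
= 12

P(12,1) = 12


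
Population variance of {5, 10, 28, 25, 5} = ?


Mean = 14.6000
Squared deviations: 92.1600, 21.1600, 179.5600, 108.1600, 92.1600
Sum = 493.2000
Variance = 493.2000/5 = 98.6400

Variance = 98.6400


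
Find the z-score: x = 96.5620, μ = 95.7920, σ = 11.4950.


z = (96.5620 - 95.7920)/11.4950
= 0.7700/11.4950
= 0.0670

z = 0.0670


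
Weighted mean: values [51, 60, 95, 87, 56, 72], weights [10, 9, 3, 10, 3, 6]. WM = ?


Numerator = 51*10 + 60*9 + 95*3 + 87*10 + 56*3 + 72*6 = 2805
Denominator = 10 + 9 + 3 + 10 + 3 + 6 = 41
WM = 2805/41 = 68.4146

WM = 68.4146


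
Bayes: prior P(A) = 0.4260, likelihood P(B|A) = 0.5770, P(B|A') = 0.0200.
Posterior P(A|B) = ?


P(B) = P(B|A)*P(A) + P(B|A')*P(A')
= 0.5770*0.4260 + 0.0200*0.5740
= 0.245802 + 0.011480 = 0.257282
P(A|B) = 0.245802/0.257282 = 0.9554

P(A|B) = 0.9554


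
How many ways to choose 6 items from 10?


C(10,6) = 10!/(6! × 4!)
= 3628800/(720 × 24)
= 210

C(10,6) = 210


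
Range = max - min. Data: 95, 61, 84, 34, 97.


Max = 97, Min = 34
Range = 97 - 34 = 63

Range = 63


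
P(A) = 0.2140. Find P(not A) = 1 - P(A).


P(not A) = 1 - 0.2140 = 0.7860

P(not A) = 0.7860


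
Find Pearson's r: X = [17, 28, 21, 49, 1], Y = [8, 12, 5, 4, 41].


Mean X = 23.2000, Mean Y = 14.0000
SD X = 15.651198, SD Y = 13.784049
Cov = -162.000000
r = -162.000000/(15.651198*13.784049) = -0.7509

r = -0.7509


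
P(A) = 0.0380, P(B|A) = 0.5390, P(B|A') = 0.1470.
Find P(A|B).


P(B) = P(B|A)*P(A) + P(B|A')*P(A')
= 0.5390*0.0380 + 0.1470*0.9620
= 0.020482 + 0.141414 = 0.161896
P(A|B) = 0.020482/0.161896 = 0.1265

P(A|B) = 0.1265


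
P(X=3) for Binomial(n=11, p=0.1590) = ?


C(11,3) = 165
p^3 = 0.004020
(1-p)^8 = 0.250246
P = 165 * 0.004020 * 0.250246 = 0.1660

P(X=3) = 0.1660


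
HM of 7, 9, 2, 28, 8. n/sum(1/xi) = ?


Sum of reciprocals = 1/7 + 1/9 + 1/2 + 1/28 + 1/8 = 0.914683
HM = 5/0.914683 = 5.4664

HM = 5.4664


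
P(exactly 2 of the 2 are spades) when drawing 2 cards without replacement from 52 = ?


Hypergeometric: P(X=2) = C(13,2)·C(39,0) / C(52,2)
= 78 × 1 / 1326
= 78/1326 = 0.0588

P = 0.0588


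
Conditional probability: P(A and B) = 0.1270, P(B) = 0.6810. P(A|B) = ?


P(A|B) = 0.1270/0.6810 = 0.1865

P(A|B) = 0.1865


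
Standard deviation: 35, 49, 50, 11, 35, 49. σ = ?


Mean = 38.1667
Variance = 188.8056
SD = sqrt(188.8056) = 13.7407

SD = 13.7407


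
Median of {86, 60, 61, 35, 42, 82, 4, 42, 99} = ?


Sorted: 4, 35, 42, 42, 60, 61, 82, 86, 99
n = 9 (odd)
Middle value = 60

Median = 60


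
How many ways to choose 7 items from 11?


C(11,7) = 11!/(7! × 4!)
= 39916800/(5040 × 24)
= 330

C(11,7) = 330


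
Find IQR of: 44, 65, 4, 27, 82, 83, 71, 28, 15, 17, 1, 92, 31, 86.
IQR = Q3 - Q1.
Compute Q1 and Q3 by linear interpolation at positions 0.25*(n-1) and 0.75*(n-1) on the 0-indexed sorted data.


Sorted: 1, 4, 15, 17, 27, 28, 31, 44, 65, 71, 82, 83, 86, 92
Q1 (25th %ile) = 19.5000
Q3 (75th %ile) = 79.2500
IQR = 79.2500 - 19.5000 = 59.7500

IQR = 59.7500


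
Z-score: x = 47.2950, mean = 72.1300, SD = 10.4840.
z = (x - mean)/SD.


z = (47.2950 - 72.1300)/10.4840
= -24.8350/10.4840
= -2.3688

z = -2.3688


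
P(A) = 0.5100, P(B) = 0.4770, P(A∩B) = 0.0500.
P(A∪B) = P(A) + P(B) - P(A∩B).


P(A∪B) = 0.5100 + 0.4770 - 0.0500
= 0.9870 - 0.0500
= 0.9370

P(A∪B) = 0.9370


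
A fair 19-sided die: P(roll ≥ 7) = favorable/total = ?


Favorable outcomes (roll ≥ 7): 13
Total outcomes = 19
P = 13/19 = 0.6842

P = 0.6842


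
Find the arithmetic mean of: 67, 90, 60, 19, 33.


Sum = 67 + 90 + 60 + 19 + 33 = 269
n = 5
Mean = 269/5 = 53.8000

Mean = 53.8000


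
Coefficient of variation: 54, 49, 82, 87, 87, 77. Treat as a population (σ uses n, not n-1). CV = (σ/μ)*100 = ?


Mean = 72.6667
SD = 15.4128
CV = (15.4128/72.6667)*100 = 21.2103%

CV = 21.2103%


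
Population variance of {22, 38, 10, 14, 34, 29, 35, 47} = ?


Mean = 28.6250
Squared deviations: 43.8906, 87.8906, 346.8906, 213.8906, 28.8906, 0.1406, 40.6406, 337.6406
Sum = 1099.8750
Variance = 1099.8750/8 = 137.4844

Variance = 137.4844


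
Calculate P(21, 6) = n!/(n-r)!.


P(21,6) = 21!/15!
= 51090942171709440000/1307674368000
= 39070080

P(21,6) = 39070080


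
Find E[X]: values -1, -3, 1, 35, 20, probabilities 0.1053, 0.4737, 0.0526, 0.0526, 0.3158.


E[X] = -1*0.1053 - 3*0.4737 + 1*0.0526 + 35*0.0526 + 20*0.3158
= -0.1053 - 1.4211 + 0.0526 + 1.8410 + 6.3160
= 6.6832

E[X] = 6.6832


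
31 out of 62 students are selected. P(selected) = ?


P = 31/62 = 0.5000

P = 0.5000


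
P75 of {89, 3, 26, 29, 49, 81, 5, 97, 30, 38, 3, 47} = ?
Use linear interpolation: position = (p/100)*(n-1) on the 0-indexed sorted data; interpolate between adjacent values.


Sorted: 3, 3, 5, 26, 29, 30, 38, 47, 49, 81, 89, 97
n = 12
Index = 75/100 * 11 = 8.2500
Lower = data[8] = 49, Upper = data[9] = 81
P75 = 49 + 0.2500*(32) = 57.0000

P75 = 57.0000


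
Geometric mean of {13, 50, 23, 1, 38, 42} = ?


Product = 13 × 50 × 23 × 1 × 38 × 42 = 23860200
GM = 23860200^(1/6) = 16.9673

GM = 16.9673


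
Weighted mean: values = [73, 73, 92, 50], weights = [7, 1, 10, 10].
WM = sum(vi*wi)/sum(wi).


Numerator = 73*7 + 73*1 + 92*10 + 50*10 = 2004
Denominator = 7 + 1 + 10 + 10 = 28
WM = 2004/28 = 71.5714

WM = 71.5714


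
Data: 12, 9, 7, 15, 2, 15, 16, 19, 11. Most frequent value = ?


Frequencies: 2:1, 7:1, 9:1, 11:1, 12:1, 15:2, 16:1, 19:1
Max frequency = 2
Mode = 15

Mode = 15


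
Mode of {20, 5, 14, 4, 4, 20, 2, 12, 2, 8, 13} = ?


Frequencies: 2:2, 4:2, 5:1, 8:1, 12:1, 13:1, 14:1, 20:2
Max frequency = 2
Mode = 2, 4, 20

Mode = 2, 4, 20


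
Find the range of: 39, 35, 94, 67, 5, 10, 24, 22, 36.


Max = 94, Min = 5
Range = 94 - 5 = 89

Range = 89


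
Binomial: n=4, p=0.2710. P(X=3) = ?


C(4,3) = 4
p^3 = 0.019903
(1-p)^1 = 0.729000
P = 4 * 0.019903 * 0.729000 = 0.0580

P(X=3) = 0.0580


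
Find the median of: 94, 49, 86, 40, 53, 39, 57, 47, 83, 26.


Sorted: 26, 39, 40, 47, 49, 53, 57, 83, 86, 94
n = 10 (even)
Middle values: 49 and 53
Median = (49+53)/2 = 51.0000

Median = 51.0000


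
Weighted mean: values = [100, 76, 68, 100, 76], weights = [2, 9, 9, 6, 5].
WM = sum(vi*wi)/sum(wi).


Numerator = 100*2 + 76*9 + 68*9 + 100*6 + 76*5 = 2476
Denominator = 2 + 9 + 9 + 6 + 5 = 31
WM = 2476/31 = 79.8710

WM = 79.8710


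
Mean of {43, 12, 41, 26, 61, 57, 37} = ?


Sum = 43 + 12 + 41 + 26 + 61 + 57 + 37 = 277
n = 7
Mean = 277/7 = 39.5714

Mean = 39.5714


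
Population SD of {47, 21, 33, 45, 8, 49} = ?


Mean = 33.8333
Variance = 226.8056
SD = sqrt(226.8056) = 15.0601

SD = 15.0601


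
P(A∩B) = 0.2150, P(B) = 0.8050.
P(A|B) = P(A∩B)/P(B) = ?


P(A|B) = 0.2150/0.8050 = 0.2671

P(A|B) = 0.2671


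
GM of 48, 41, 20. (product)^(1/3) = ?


Product = 48 × 41 × 20 = 39360
GM = 39360^(1/3) = 34.0161

GM = 34.0161


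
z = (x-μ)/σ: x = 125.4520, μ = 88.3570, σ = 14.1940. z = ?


z = (125.4520 - 88.3570)/14.1940
= 37.0950/14.1940
= 2.6134

z = 2.6134


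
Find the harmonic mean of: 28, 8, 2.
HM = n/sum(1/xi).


Sum of reciprocals = 1/28 + 1/8 + 1/2 = 0.660714
HM = 3/0.660714 = 4.5405

HM = 4.5405


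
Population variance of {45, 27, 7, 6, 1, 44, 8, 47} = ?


Mean = 23.1250
Squared deviations: 478.5156, 15.0156, 260.0156, 293.2656, 489.5156, 435.7656, 228.7656, 570.0156
Sum = 2770.8750
Variance = 2770.8750/8 = 346.3594

Variance = 346.3594


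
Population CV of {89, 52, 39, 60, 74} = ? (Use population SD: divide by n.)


Mean = 62.8000
SD = 17.3367
CV = (17.3367/62.8000)*100 = 27.6062%

CV = 27.6062%


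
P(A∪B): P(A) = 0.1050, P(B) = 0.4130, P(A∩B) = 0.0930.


P(A∪B) = 0.1050 + 0.4130 - 0.0930
= 0.5180 - 0.0930
= 0.4250

P(A∪B) = 0.4250


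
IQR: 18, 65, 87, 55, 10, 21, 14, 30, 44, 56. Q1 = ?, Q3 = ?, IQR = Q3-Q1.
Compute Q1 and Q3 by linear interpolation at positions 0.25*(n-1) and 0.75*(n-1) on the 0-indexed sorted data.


Sorted: 10, 14, 18, 21, 30, 44, 55, 56, 65, 87
Q1 (25th %ile) = 18.7500
Q3 (75th %ile) = 55.7500
IQR = 55.7500 - 18.7500 = 37.0000

IQR = 37.0000


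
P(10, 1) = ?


P(10,1) = 10!/9!
= 3628800/362880
= 10

P(10,1) = 10


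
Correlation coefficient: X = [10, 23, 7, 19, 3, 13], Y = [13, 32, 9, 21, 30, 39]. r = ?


Mean X = 12.5000, Mean Y = 24.0000
SD X = 6.825198, SD Y = 10.645813
Cov = 20.833333
r = 20.833333/(6.825198*10.645813) = 0.2867

r = 0.2867


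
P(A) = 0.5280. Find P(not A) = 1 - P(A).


P(not A) = 1 - 0.5280 = 0.4720

P(not A) = 0.4720


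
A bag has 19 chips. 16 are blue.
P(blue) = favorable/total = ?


P = 16/19 = 0.8421

P = 0.8421


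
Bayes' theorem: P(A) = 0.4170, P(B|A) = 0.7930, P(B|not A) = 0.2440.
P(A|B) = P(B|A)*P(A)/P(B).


P(B) = P(B|A)*P(A) + P(B|A')*P(A')
= 0.7930*0.4170 + 0.2440*0.5830
= 0.330681 + 0.142252 = 0.472933
P(A|B) = 0.330681/0.472933 = 0.6992

P(A|B) = 0.6992


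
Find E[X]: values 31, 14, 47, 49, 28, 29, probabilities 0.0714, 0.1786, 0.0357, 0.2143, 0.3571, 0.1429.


E[X] = 31*0.0714 + 14*0.1786 + 47*0.0357 + 49*0.2143 + 28*0.3571 + 29*0.1429
= 2.2134 + 2.5004 + 1.6779 + 10.5007 + 9.9988 + 4.1441
= 31.0353

E[X] = 31.0353


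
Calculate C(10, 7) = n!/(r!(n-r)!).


C(10,7) = 10!/(7! × 3!)
= 3628800/(5040 × 6)
= 120

C(10,7) = 120


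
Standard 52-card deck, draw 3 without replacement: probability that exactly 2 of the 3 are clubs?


Hypergeometric: P(X=2) = C(13,2)·C(39,1) / C(52,3)
= 78 × 39 / 22100
= 3042/22100 = 0.1376

P = 0.1376


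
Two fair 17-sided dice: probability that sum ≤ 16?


Total outcomes = 17×17 = 289
Favorable (sum ≤ 16): 120
P = 120/289 = 0.4152

P = 0.4152


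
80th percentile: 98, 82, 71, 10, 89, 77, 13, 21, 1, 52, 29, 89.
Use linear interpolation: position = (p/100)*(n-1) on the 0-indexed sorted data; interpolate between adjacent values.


Sorted: 1, 10, 13, 21, 29, 52, 71, 77, 82, 89, 89, 98
n = 12
Index = 80/100 * 11 = 8.8000
Lower = data[8] = 82, Upper = data[9] = 89
P80 = 82 + 0.8000*(7) = 87.6000

P80 = 87.6000


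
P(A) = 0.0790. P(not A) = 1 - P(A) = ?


P(not A) = 1 - 0.0790 = 0.9210

P(not A) = 0.9210


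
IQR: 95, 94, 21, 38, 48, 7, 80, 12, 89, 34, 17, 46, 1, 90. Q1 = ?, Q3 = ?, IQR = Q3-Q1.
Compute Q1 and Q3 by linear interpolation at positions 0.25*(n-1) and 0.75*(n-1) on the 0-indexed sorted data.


Sorted: 1, 7, 12, 17, 21, 34, 38, 46, 48, 80, 89, 90, 94, 95
Q1 (25th %ile) = 18.0000
Q3 (75th %ile) = 86.7500
IQR = 86.7500 - 18.0000 = 68.7500

IQR = 68.7500
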